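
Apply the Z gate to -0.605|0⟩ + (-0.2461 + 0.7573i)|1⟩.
-0.605|0⟩ + (0.2461 - 0.7573i)|1⟩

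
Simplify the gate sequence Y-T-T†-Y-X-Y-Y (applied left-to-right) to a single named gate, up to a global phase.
X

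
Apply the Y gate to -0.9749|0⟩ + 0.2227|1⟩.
-0.2227i|0⟩ - 0.9749i|1⟩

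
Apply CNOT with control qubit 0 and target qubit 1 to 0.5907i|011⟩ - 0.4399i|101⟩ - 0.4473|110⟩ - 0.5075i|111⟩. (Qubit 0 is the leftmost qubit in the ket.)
0.5907i|011⟩ - 0.4473|100⟩ - 0.5075i|101⟩ - 0.4399i|111⟩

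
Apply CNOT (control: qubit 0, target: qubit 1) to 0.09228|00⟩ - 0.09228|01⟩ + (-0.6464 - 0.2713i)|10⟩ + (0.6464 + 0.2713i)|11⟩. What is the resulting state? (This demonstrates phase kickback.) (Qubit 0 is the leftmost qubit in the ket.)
0.09228|00⟩ - 0.09228|01⟩ + (0.6464 + 0.2713i)|10⟩ + (-0.6464 - 0.2713i)|11⟩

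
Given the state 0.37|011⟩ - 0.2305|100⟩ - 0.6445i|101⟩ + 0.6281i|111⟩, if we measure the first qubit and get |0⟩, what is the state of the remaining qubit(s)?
|11⟩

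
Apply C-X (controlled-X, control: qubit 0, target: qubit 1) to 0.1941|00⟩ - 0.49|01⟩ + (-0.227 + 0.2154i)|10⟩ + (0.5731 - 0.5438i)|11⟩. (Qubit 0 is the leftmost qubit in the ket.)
0.1941|00⟩ - 0.49|01⟩ + (0.5731 - 0.5438i)|10⟩ + (-0.227 + 0.2154i)|11⟩

C-X leaves the control-|0⟩ kets |00⟩, |01⟩ unchanged and applies X to qubit 1 on the control-|1⟩ pair (|10⟩, |11⟩).
X = [[0, 1], [1, 0]].
With a = amp(|10⟩) = (-0.227 + 0.2154i) and b = amp(|11⟩) = (0.5731 - 0.5438i):
new amp(|10⟩) = (1)·b = (0.5731 - 0.5438i)
new amp(|11⟩) = (1)·a = (-0.227 + 0.2154i)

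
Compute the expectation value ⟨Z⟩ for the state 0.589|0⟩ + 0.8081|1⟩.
-0.3061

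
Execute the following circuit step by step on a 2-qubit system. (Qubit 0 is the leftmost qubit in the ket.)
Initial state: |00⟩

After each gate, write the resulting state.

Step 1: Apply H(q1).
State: 1/√2|00⟩ + 1/√2|01⟩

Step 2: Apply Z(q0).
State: 1/√2|00⟩ + 1/√2|01⟩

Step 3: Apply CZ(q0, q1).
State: 1/√2|00⟩ + 1/√2|01⟩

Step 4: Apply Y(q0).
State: (1/√2)i|10⟩ + (1/√2)i|11⟩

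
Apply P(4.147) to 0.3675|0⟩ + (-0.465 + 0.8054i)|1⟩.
0.3675|0⟩ + (0.9292 - 0.03885i)|1⟩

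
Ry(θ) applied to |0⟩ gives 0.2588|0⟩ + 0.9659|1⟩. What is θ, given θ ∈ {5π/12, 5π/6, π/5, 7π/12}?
5π/6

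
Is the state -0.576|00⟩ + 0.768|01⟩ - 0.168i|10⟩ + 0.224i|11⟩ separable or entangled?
Separable

Writing the state as a|00⟩ + b|01⟩ + c|10⟩ + d|11⟩, it is a product state iff ad − bc = 0.
Here (a, b, c, d) = (-0.576, 0.768, -0.168i, 0.224i): ad − bc = (-0.576)(0.224i) − (0.768)(-0.168i) = 0, so the state is separable.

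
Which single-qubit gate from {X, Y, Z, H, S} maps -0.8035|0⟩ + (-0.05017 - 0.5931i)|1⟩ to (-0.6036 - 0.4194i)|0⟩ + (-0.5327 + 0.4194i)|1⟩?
H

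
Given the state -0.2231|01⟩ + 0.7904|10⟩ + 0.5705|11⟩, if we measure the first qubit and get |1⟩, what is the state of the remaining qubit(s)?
0.8108|0⟩ + 0.5853|1⟩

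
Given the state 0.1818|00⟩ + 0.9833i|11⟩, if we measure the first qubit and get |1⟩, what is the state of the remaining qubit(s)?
i|1⟩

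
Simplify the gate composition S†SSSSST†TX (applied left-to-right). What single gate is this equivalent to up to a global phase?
X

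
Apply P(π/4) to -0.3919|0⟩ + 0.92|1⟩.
-0.3919|0⟩ + (0.6505 + 0.6505i)|1⟩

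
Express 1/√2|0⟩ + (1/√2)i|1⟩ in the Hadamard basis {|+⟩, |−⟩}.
(1/2 + (1/2)i)|+⟩ + (1/2 - (1/2)i)|−⟩

With |ψ⟩ = α|0⟩ + β|1⟩, the Hadamard-basis coefficients are ⟨+|ψ⟩ = (α + β)/√2 and ⟨−|ψ⟩ = (α − β)/√2.
Here α = 1/√2, β = (1/√2)i: (α + β)/√2 = (1/2 + (1/2)i), (α − β)/√2 = (1/2 - (1/2)i).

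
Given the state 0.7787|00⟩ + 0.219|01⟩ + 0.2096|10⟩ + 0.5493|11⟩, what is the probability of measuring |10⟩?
0.04393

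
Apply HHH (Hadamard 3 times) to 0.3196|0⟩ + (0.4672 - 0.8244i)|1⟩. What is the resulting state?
(0.5564 - 0.5829i)|0⟩ + (-0.1044 + 0.5829i)|1⟩

H² = I, so H^3 = H: a single Hadamard. With (a, b) = (0.3196, (0.4672 - 0.8244i)), H gives ((a + b)/√2, (a − b)/√2) = ((0.5564 - 0.5829i), (-0.1044 + 0.5829i)).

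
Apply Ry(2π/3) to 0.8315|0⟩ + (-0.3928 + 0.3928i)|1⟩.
(0.7559 - 0.3402i)|0⟩ + (0.5237 + 0.1964i)|1⟩

Ry(2π/3) = [[cos(θ/2), −sin(θ/2)], [sin(θ/2), cos(θ/2)]]; θ = 2π/3, cos(θ/2) ≈ 0.5, sin(θ/2) ≈ 0.866025.
With a = amp(|0⟩) = 0.8315 and b = amp(|1⟩) = (-0.3928 + 0.3928i):
new amp(|0⟩) = (0.5)·a + (-0.866025)·b = (0.7559 - 0.3402i)
new amp(|1⟩) = (0.866025)·a + (0.5)·b = (0.5237 + 0.1964i)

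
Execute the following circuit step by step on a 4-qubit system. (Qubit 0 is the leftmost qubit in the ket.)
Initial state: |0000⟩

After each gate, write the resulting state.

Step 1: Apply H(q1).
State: 1/√2|0000⟩ + 1/√2|0100⟩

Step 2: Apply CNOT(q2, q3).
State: 1/√2|0000⟩ + 1/√2|0100⟩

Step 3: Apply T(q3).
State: 1/√2|0000⟩ + 1/√2|0100⟩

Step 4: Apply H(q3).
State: 1/2|0000⟩ + 1/2|0001⟩ + 1/2|0100⟩ + 1/2|0101⟩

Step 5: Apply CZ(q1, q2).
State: 1/2|0000⟩ + 1/2|0001⟩ + 1/2|0100⟩ + 1/2|0101⟩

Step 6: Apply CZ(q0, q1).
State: 1/2|0000⟩ + 1/2|0001⟩ + 1/2|0100⟩ + 1/2|0101⟩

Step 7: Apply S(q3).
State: 1/2|0000⟩ + (1/2)i|0001⟩ + 1/2|0100⟩ + (1/2)i|0101⟩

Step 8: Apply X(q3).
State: (1/2)i|0000⟩ + 1/2|0001⟩ + (1/2)i|0100⟩ + 1/2|0101⟩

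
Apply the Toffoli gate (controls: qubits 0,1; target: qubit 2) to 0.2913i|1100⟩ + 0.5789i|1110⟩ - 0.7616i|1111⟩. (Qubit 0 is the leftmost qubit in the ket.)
0.5789i|1100⟩ - 0.7616i|1101⟩ + 0.2913i|1110⟩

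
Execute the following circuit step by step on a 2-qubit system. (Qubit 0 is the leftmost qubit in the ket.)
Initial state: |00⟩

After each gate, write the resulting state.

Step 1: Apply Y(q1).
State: i|01⟩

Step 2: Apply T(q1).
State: (-1/√2 + (1/√2)i)|01⟩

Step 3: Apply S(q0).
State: (-1/√2 + (1/√2)i)|01⟩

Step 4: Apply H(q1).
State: (-1/2 + (1/2)i)|00⟩ + (1/2 - (1/2)i)|01⟩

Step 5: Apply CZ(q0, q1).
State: (-1/2 + (1/2)i)|00⟩ + (1/2 - (1/2)i)|01⟩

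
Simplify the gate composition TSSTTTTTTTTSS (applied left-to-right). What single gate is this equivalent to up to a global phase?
T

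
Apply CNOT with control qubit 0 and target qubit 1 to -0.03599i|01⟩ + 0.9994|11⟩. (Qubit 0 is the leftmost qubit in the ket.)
-0.03599i|01⟩ + 0.9994|10⟩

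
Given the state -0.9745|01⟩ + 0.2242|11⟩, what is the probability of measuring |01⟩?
0.9497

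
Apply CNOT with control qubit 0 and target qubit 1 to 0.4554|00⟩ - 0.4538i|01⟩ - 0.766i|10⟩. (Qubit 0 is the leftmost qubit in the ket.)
0.4554|00⟩ - 0.4538i|01⟩ - 0.766i|11⟩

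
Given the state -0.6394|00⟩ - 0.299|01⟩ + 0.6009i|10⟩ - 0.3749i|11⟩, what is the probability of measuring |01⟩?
0.0894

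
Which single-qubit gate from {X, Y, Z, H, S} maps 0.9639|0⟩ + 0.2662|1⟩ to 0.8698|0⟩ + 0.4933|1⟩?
H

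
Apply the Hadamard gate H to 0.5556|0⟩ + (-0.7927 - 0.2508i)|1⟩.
(-0.1677 - 0.1773i)|0⟩ + (0.9534 + 0.1773i)|1⟩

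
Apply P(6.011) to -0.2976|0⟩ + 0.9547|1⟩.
-0.2976|0⟩ + (0.9196 - 0.2567i)|1⟩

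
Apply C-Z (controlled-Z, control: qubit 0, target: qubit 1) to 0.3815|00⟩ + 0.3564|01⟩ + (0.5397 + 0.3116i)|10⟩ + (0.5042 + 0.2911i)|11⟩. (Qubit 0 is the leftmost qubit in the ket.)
0.3815|00⟩ + 0.3564|01⟩ + (0.5397 + 0.3116i)|10⟩ + (-0.5042 - 0.2911i)|11⟩

C-Z leaves the control-|0⟩ kets |00⟩, |01⟩ unchanged and applies Z to qubit 1 on the control-|1⟩ pair (|10⟩, |11⟩).
Z = [[1, 0], [0, -1]].
With a = amp(|10⟩) = (0.5397 + 0.3116i) and b = amp(|11⟩) = (0.5042 + 0.2911i):
new amp(|10⟩) = (1)·a = (0.5397 + 0.3116i)
new amp(|11⟩) = (-1)·b = (-0.5042 - 0.2911i)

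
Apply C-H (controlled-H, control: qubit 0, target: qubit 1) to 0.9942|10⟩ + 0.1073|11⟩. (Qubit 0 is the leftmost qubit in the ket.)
0.7789|10⟩ + 0.6271|11⟩

C-H leaves the control-|0⟩ kets |00⟩, |01⟩ unchanged and applies H to qubit 1 on the control-|1⟩ pair (|10⟩, |11⟩).
H = [[1/√2, 1/√2], [1/√2, -1/√2]].
With a = amp(|10⟩) = 0.9942 and b = amp(|11⟩) = 0.1073:
new amp(|10⟩) = (1/√2)·a + (1/√2)·b = 0.7789
new amp(|11⟩) = (1/√2)·a + (-1/√2)·b = 0.6271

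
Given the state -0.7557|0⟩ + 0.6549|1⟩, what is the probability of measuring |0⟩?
0.5711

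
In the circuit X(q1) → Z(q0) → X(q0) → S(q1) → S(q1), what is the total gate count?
5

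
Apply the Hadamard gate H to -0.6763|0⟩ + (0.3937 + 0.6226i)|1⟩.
(-0.1998 + 0.4402i)|0⟩ + (-0.7566 - 0.4402i)|1⟩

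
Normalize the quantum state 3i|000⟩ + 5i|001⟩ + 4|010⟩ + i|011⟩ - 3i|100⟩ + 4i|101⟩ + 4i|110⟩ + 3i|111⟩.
0.2985i|000⟩ + 0.4975i|001⟩ + 0.398|010⟩ + 0.0995i|011⟩ - 0.2985i|100⟩ + 0.398i|101⟩ + 0.398i|110⟩ + 0.2985i|111⟩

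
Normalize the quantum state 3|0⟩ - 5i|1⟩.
0.5145|0⟩ - 0.8575i|1⟩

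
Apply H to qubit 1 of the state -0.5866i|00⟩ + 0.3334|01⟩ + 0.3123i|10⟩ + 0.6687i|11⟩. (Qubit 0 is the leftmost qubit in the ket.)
(0.2357 - 0.4148i)|00⟩ + (-0.2357 - 0.4148i)|01⟩ + 0.6937i|10⟩ - 0.252i|11⟩

H on qubit 1 mixes each pair of kets that differ only in qubit 1: amplitudes (a, b) of (|…0…⟩, |…1…⟩) become ((a + b)/√2, (a − b)/√2). Kets absent from the input have amplitude 0.
(|00⟩, |01⟩): (a, b) = (-0.5866i, 0.3334) → ((0.2357 - 0.4148i), (-0.2357 - 0.4148i))
(|10⟩, |11⟩): (a, b) = (0.3123i, 0.6687i) → (0.6937i, -0.252i)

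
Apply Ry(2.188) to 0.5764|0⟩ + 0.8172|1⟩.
-0.4615|0⟩ + 0.8872|1⟩

Ry(2.188) = [[cos(θ/2), −sin(θ/2)], [sin(θ/2), cos(θ/2)]]; θ = 2.188, cos(θ/2) ≈ 0.458935, sin(θ/2) ≈ 0.88847.
With a = amp(|0⟩) = 0.5764 and b = amp(|1⟩) = 0.8172:
new amp(|0⟩) = (0.458935)·a + (-0.88847)·b = -0.4615
new amp(|1⟩) = (0.88847)·a + (0.458935)·b = 0.8872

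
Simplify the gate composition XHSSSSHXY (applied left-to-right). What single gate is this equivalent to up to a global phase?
Y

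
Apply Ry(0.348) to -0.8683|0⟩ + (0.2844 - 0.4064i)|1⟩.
(-0.9044 + 0.07036i)|0⟩ + (0.1298 - 0.4003i)|1⟩

Ry(0.348) = [[cos(θ/2), −sin(θ/2)], [sin(θ/2), cos(θ/2)]]; θ = 0.348, cos(θ/2) ≈ 0.9849, sin(θ/2) ≈ 0.173123.
With a = amp(|0⟩) = -0.8683 and b = amp(|1⟩) = (0.2844 - 0.4064i):
new amp(|0⟩) = (0.9849)·a + (-0.173123)·b = (-0.9044 + 0.07036i)
new amp(|1⟩) = (0.173123)·a + (0.9849)·b = (0.1298 - 0.4003i)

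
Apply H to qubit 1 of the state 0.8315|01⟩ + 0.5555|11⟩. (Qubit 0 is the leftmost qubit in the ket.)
0.588|00⟩ - 0.588|01⟩ + 0.3928|10⟩ - 0.3928|11⟩

H on qubit 1 mixes each pair of kets that differ only in qubit 1: amplitudes (a, b) of (|…0…⟩, |…1…⟩) become ((a + b)/√2, (a − b)/√2). Kets absent from the input have amplitude 0.
(|00⟩, |01⟩): (a, b) = (0, 0.8315) → (0.588, -0.588)
(|10⟩, |11⟩): (a, b) = (0, 0.5555) → (0.3928, -0.3928)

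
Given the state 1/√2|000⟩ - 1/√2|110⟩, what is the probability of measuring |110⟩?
1/2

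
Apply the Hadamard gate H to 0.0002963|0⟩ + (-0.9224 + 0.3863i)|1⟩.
(-0.652 + 0.2732i)|0⟩ + (0.6524 - 0.2732i)|1⟩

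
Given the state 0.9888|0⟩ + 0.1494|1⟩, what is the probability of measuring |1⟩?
0.02232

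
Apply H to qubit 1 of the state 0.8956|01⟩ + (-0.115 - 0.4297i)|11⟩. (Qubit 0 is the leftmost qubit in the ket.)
0.6333|00⟩ - 0.6333|01⟩ + (-0.08132 - 0.3038i)|10⟩ + (0.08132 + 0.3038i)|11⟩

H on qubit 1 mixes each pair of kets that differ only in qubit 1: amplitudes (a, b) of (|…0…⟩, |…1…⟩) become ((a + b)/√2, (a − b)/√2). Kets absent from the input have amplitude 0.
(|00⟩, |01⟩): (a, b) = (0, 0.8956) → (0.6333, -0.6333)
(|10⟩, |11⟩): (a, b) = (0, (-0.115 - 0.4297i)) → ((-0.08132 - 0.3038i), (0.08132 + 0.3038i))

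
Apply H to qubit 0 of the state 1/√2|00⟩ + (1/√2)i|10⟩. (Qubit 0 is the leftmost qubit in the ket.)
(1/2 + (1/2)i)|00⟩ + (1/2 - (1/2)i)|10⟩

H on qubit 0 mixes each pair of kets that differ only in qubit 0: amplitudes (a, b) of (|…0…⟩, |…1…⟩) become ((a + b)/√2, (a − b)/√2). Kets absent from the input have amplitude 0.
(|00⟩, |10⟩): (a, b) = (1/√2, (1/√2)i) → ((1/2 + (1/2)i), (1/2 - (1/2)i))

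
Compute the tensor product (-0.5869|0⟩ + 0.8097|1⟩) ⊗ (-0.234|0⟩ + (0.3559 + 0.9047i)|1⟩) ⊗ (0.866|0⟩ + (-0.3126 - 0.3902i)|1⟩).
0.1189|000⟩ + (-0.04293 - 0.05359i)|001⟩ + (-0.1809 - 0.4598i)|010⟩ + (-0.1419 + 0.2475i)|011⟩ - 0.1641|100⟩ + (0.05923 + 0.07393i)|101⟩ + (0.2496 + 0.6344i)|110⟩ + (0.1958 - 0.3414i)|111⟩

amp(|b₁b₂…⟩) = product of the factor amplitudes for bits b₁, b₂, …; only kets whose every factor amplitude is nonzero survive.
|000⟩: (-0.5869)(-0.234)(0.866) = 0.1189
|001⟩: (-0.5869)(-0.234)(-0.3126 - 0.3902i) = (-0.04293 - 0.05359i)
|010⟩: (-0.5869)(0.3559 + 0.9047i)(0.866) = (-0.1809 - 0.4598i)
|011⟩: (-0.5869)(0.3559 + 0.9047i)(-0.3126 - 0.3902i) = (-0.1419 + 0.2475i)
|100⟩: (0.8097)(-0.234)(0.866) = -0.1641
|101⟩: (0.8097)(-0.234)(-0.3126 - 0.3902i) = (0.05923 + 0.07393i)
|110⟩: (0.8097)(0.3559 + 0.9047i)(0.866) = (0.2496 + 0.6344i)
|111⟩: (0.8097)(0.3559 + 0.9047i)(-0.3126 - 0.3902i) = (0.1958 - 0.3414i)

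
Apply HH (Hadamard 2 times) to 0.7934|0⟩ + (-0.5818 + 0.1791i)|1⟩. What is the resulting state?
0.7934|0⟩ + (-0.5818 + 0.1791i)|1⟩

H² = I, so an even number of Hadamards cancels: H^2 = I and the state is unchanged.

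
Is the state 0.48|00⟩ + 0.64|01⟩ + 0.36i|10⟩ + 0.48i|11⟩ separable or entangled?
Separable

Writing the state as a|00⟩ + b|01⟩ + c|10⟩ + d|11⟩, it is a product state iff ad − bc = 0.
Here (a, b, c, d) = (0.48, 0.64, 0.36i, 0.48i): ad − bc = (0.48)(0.48i) − (0.64)(0.36i) = 0, so the state is separable.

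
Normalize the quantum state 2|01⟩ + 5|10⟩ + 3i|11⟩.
0.3244|01⟩ + 0.8111|10⟩ + 0.4867i|11⟩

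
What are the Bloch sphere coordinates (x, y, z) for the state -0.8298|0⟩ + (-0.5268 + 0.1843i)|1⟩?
(0.8743, -0.3059, 0.3771)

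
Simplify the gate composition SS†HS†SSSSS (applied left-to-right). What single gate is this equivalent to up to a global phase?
H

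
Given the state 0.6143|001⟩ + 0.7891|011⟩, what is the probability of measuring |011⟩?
0.6227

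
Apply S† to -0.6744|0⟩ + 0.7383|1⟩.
-0.6744|0⟩ - 0.7383i|1⟩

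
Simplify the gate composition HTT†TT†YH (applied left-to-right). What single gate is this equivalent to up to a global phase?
Y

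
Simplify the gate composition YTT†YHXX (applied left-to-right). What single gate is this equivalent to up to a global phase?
H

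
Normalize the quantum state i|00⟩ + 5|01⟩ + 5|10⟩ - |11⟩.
0.1387i|00⟩ + 0.6934|01⟩ + 0.6934|10⟩ - 0.1387|11⟩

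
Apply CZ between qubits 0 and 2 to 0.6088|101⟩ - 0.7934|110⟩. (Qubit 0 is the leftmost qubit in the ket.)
-0.6088|101⟩ - 0.7934|110⟩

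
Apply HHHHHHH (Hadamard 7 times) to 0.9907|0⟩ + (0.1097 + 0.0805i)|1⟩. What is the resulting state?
(0.7781 + 0.05692i)|0⟩ + (0.623 - 0.05692i)|1⟩

H² = I, so H^7 = H: a single Hadamard. With (a, b) = (0.9907, (0.1097 + 0.0805i)), H gives ((a + b)/√2, (a − b)/√2) = ((0.7781 + 0.05692i), (0.623 - 0.05692i)).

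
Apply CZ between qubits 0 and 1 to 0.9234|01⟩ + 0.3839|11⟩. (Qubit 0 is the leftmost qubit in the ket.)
0.9234|01⟩ - 0.3839|11⟩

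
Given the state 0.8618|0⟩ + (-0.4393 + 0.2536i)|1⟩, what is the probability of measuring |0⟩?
0.7427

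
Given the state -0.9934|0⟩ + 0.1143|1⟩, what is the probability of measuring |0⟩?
0.9868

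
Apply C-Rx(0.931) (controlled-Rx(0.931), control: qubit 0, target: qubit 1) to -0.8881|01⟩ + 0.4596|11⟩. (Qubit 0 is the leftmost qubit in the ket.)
-0.8881|01⟩ - 0.2063i|10⟩ + 0.4107|11⟩

C-Rx(0.931) leaves the control-|0⟩ kets |00⟩, |01⟩ unchanged and applies Rx(0.931) to qubit 1 on the control-|1⟩ pair (|10⟩, |11⟩).
Rx(0.931) = [[cos(θ/2), −i·sin(θ/2)], [−i·sin(θ/2), cos(θ/2)]]; θ = 0.931, cos(θ/2) ≈ 0.893597, sin(θ/2) ≈ 0.44887.
With a = amp(|10⟩) = 0 and b = amp(|11⟩) = 0.4596:
new amp(|10⟩) = (0.893597)·a + (-0.44887i)·b = -0.2063i
new amp(|11⟩) = (-0.44887i)·a + (0.893597)·b = 0.4107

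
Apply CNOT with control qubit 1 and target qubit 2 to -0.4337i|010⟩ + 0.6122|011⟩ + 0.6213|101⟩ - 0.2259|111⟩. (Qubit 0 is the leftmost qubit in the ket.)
0.6122|010⟩ - 0.4337i|011⟩ + 0.6213|101⟩ - 0.2259|110⟩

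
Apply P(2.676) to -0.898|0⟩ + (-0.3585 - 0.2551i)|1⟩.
-0.898|0⟩ + (0.4349 + 0.067i)|1⟩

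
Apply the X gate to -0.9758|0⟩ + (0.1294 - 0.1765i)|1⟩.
(0.1294 - 0.1765i)|0⟩ - 0.9758|1⟩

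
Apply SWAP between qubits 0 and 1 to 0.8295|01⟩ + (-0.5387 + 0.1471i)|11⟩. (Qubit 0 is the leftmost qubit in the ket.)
0.8295|10⟩ + (-0.5387 + 0.1471i)|11⟩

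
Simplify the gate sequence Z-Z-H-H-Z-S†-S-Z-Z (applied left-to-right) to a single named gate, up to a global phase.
Z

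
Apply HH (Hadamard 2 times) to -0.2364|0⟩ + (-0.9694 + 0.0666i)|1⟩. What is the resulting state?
-0.2364|0⟩ + (-0.9694 + 0.0666i)|1⟩

H² = I, so an even number of Hadamards cancels: H^2 = I and the state is unchanged.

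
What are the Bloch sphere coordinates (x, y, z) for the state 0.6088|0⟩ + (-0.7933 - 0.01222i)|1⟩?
(-0.9659, -0.01488, -0.2588)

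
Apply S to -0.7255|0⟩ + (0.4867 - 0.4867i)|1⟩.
-0.7255|0⟩ + (0.4867 + 0.4867i)|1⟩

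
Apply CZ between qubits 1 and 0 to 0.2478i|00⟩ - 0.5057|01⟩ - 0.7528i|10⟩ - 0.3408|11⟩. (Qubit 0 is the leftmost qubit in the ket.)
0.2478i|00⟩ - 0.5057|01⟩ - 0.7528i|10⟩ + 0.3408|11⟩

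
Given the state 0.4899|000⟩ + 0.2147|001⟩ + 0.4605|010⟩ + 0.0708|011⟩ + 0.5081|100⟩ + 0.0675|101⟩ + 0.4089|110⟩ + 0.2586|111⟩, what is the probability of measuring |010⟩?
0.2121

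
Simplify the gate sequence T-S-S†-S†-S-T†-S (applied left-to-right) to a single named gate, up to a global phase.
S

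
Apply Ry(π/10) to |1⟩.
-0.1564|0⟩ + 0.9877|1⟩

Ry(π/10) = [[cos(θ/2), −sin(θ/2)], [sin(θ/2), cos(θ/2)]]; θ = π/10, cos(θ/2) ≈ 0.987688, sin(θ/2) ≈ 0.156434.
With a = amp(|0⟩) = 0 and b = amp(|1⟩) = 1:
new amp(|0⟩) = (0.987688)·a + (-0.156434)·b = -0.1564
new amp(|1⟩) = (0.156434)·a + (0.987688)·b = 0.9877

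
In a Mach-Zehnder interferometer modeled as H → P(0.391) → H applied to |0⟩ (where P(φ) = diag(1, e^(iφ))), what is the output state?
(0.9623 + 0.1906i)|0⟩ + (0.03774 - 0.1906i)|1⟩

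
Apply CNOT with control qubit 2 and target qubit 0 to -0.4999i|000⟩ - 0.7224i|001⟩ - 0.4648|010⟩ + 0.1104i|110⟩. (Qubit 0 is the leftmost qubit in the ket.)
-0.4999i|000⟩ - 0.4648|010⟩ - 0.7224i|101⟩ + 0.1104i|110⟩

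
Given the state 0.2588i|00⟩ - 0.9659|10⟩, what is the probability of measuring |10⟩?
0.933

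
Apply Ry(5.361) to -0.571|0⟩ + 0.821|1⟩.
0.1461|0⟩ - 0.9893|1⟩

Ry(5.361) = [[cos(θ/2), −sin(θ/2)], [sin(θ/2), cos(θ/2)]]; θ = 5.361, cos(θ/2) ≈ -0.895567, sin(θ/2) ≈ 0.444927.
With a = amp(|0⟩) = -0.571 and b = amp(|1⟩) = 0.821:
new amp(|0⟩) = (-0.895567)·a + (-0.444927)·b = 0.1461
new amp(|1⟩) = (0.444927)·a + (-0.895567)·b = -0.9893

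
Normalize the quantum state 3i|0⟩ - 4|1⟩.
0.6i|0⟩ - 0.8|1⟩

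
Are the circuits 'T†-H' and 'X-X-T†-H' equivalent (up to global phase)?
Yes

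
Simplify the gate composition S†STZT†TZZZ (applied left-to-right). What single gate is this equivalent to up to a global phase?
T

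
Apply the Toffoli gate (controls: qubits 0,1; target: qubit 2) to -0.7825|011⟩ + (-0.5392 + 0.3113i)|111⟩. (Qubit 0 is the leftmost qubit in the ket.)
-0.7825|011⟩ + (-0.5392 + 0.3113i)|110⟩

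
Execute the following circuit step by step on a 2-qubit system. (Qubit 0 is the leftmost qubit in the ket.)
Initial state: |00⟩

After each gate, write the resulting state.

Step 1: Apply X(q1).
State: |01⟩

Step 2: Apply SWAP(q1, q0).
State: |10⟩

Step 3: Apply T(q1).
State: |10⟩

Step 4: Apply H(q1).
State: 1/√2|10⟩ + 1/√2|11⟩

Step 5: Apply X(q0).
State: 1/√2|00⟩ + 1/√2|01⟩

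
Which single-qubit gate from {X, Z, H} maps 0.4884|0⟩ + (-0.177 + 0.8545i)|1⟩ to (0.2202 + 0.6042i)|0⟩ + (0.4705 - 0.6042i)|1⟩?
H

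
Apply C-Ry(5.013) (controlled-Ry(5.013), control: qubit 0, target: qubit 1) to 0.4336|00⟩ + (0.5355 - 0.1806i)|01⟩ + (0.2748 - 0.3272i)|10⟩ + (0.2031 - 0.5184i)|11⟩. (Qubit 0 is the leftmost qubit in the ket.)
0.4336|00⟩ + (0.5355 - 0.1806i)|01⟩ + (-0.3417 + 0.5709i)|10⟩ + (-0.0004732 + 0.2232i)|11⟩

C-Ry(5.013) leaves the control-|0⟩ kets |00⟩, |01⟩ unchanged and applies Ry(5.013) to qubit 1 on the control-|1⟩ pair (|10⟩, |11⟩).
Ry(5.013) = [[cos(θ/2), −sin(θ/2)], [sin(θ/2), cos(θ/2)]]; θ = 5.013, cos(θ/2) ≈ -0.805017, sin(θ/2) ≈ 0.593252.
With a = amp(|10⟩) = (0.2748 - 0.3272i) and b = amp(|11⟩) = (0.2031 - 0.5184i):
new amp(|10⟩) = (-0.805017)·a + (-0.593252)·b = (-0.3417 + 0.5709i)
new amp(|11⟩) = (0.593252)·a + (-0.805017)·b = (-0.0004732 + 0.2232i)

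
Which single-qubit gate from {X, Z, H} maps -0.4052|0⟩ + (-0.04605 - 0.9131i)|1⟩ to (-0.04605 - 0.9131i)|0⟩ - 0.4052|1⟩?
X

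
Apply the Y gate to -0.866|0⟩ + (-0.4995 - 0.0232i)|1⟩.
(-0.0232 + 0.4995i)|0⟩ - 0.866i|1⟩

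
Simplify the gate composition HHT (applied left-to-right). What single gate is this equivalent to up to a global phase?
T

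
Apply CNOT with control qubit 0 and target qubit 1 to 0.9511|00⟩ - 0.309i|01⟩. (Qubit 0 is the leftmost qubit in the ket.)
0.9511|00⟩ - 0.309i|01⟩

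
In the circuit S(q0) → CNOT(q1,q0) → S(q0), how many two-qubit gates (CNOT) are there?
1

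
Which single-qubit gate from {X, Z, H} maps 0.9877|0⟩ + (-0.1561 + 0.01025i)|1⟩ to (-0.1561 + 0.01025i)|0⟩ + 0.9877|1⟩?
X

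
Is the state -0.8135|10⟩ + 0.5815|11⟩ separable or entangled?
Separable

Writing the state as a|00⟩ + b|01⟩ + c|10⟩ + d|11⟩, it is a product state iff ad − bc = 0.
Here (a, b, c, d) = (0, 0, -0.8135, 0.5815): ad − bc = (0)(0.5815) − (0)(-0.8135) = 0, so the state is separable.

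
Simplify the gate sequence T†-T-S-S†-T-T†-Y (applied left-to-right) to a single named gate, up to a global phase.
Y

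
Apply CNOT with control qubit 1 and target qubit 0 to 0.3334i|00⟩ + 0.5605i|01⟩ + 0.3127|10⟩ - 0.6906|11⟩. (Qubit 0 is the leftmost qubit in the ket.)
0.3334i|00⟩ - 0.6906|01⟩ + 0.3127|10⟩ + 0.5605i|11⟩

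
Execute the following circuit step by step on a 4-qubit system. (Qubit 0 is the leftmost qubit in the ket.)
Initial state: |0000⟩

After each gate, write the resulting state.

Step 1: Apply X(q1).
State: |0100⟩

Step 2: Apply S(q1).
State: i|0100⟩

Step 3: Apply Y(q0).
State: -|1100⟩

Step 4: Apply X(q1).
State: -|1000⟩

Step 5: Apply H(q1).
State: -1/√2|1000⟩ - 1/√2|1100⟩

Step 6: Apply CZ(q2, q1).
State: -1/√2|1000⟩ - 1/√2|1100⟩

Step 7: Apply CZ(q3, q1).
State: -1/√2|1000⟩ - 1/√2|1100⟩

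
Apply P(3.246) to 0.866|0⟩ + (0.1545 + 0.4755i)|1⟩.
0.866|0⟩ + (-0.1041 - 0.489i)|1⟩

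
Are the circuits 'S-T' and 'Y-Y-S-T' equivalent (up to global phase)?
Yes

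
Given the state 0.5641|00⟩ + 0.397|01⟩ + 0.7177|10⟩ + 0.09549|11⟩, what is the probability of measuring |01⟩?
0.1576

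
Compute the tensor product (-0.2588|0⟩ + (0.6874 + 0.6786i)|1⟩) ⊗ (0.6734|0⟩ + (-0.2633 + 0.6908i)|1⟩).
-0.1743|00⟩ + (0.06814 - 0.1788i)|01⟩ + (0.4629 + 0.457i)|10⟩ + (-0.6498 + 0.2962i)|11⟩

amp(|b₁b₂…⟩) = product of the factor amplitudes for bits b₁, b₂, …; only kets whose every factor amplitude is nonzero survive.
|00⟩: (-0.2588)(0.6734) = -0.1743
|01⟩: (-0.2588)(-0.2633 + 0.6908i) = (0.06814 - 0.1788i)
|10⟩: (0.6874 + 0.6786i)(0.6734) = (0.4629 + 0.457i)
|11⟩: (0.6874 + 0.6786i)(-0.2633 + 0.6908i) = (-0.6498 + 0.2962i)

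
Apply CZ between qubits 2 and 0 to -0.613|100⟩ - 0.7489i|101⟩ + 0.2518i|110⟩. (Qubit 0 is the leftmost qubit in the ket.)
-0.613|100⟩ + 0.7489i|101⟩ + 0.2518i|110⟩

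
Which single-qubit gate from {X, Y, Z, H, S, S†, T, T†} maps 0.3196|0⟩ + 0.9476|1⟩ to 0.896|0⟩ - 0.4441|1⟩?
H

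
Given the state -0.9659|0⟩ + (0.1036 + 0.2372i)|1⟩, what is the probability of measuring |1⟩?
0.067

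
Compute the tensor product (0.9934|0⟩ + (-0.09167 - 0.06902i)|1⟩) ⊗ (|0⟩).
0.9934|00⟩ + (-0.09167 - 0.06902i)|10⟩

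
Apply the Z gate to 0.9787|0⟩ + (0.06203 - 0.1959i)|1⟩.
0.9787|0⟩ + (-0.06203 + 0.1959i)|1⟩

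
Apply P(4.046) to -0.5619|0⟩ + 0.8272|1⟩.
-0.5619|0⟩ + (-0.5113 - 0.6502i)|1⟩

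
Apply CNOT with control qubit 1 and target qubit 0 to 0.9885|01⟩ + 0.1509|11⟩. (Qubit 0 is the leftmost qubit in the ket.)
0.1509|01⟩ + 0.9885|11⟩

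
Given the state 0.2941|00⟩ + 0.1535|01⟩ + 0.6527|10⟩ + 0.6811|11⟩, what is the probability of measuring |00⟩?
0.08649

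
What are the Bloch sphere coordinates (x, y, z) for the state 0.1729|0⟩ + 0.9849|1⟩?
(0.3406, 0, -0.9401)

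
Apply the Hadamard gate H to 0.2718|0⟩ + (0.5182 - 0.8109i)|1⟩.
(0.5586 - 0.5734i)|0⟩ + (-0.1742 + 0.5734i)|1⟩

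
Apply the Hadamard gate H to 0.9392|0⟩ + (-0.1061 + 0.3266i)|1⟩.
(0.5891 + 0.2309i)|0⟩ + (0.7391 - 0.2309i)|1⟩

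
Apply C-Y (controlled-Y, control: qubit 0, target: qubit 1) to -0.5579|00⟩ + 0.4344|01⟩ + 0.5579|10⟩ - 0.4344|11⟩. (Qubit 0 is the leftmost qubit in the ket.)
-0.5579|00⟩ + 0.4344|01⟩ + 0.4344i|10⟩ + 0.5579i|11⟩

C-Y leaves the control-|0⟩ kets |00⟩, |01⟩ unchanged and applies Y to qubit 1 on the control-|1⟩ pair (|10⟩, |11⟩).
Y = [[0, -i], [i, 0]].
With a = amp(|10⟩) = 0.5579 and b = amp(|11⟩) = -0.4344:
new amp(|10⟩) = (-i)·b = 0.4344i
new amp(|11⟩) = (i)·a = 0.5579i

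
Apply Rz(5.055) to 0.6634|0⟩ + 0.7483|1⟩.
(-0.5422 - 0.3823i)|0⟩ + (-0.6116 + 0.4312i)|1⟩

Rz(5.055) = [[e^(−iθ/2), 0], [0, e^(iθ/2)]] with e^(±iθ/2) = cos(θ/2) ± i·sin(θ/2); θ = 5.055, cos(θ/2) ≈ -0.817297, sin(θ/2) ≈ 0.576217.
With a = amp(|0⟩) = 0.6634 and b = amp(|1⟩) = 0.7483:
new amp(|0⟩) = (-0.817297 - 0.576217i)·a = (-0.5422 - 0.3823i)
new amp(|1⟩) = (-0.817297 + 0.576217i)·b = (-0.6116 + 0.4312i)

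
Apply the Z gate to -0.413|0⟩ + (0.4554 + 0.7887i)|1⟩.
-0.413|0⟩ + (-0.4554 - 0.7887i)|1⟩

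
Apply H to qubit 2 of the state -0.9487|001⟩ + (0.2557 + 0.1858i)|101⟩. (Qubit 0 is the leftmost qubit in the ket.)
-0.6708|000⟩ + 0.6708|001⟩ + (0.1808 + 0.1314i)|100⟩ + (-0.1808 - 0.1314i)|101⟩

H on qubit 2 mixes each pair of kets that differ only in qubit 2: amplitudes (a, b) of (|…0…⟩, |…1…⟩) become ((a + b)/√2, (a − b)/√2). Kets absent from the input have amplitude 0.
(|000⟩, |001⟩): (a, b) = (0, -0.9487) → (-0.6708, 0.6708)
(|100⟩, |101⟩): (a, b) = (0, (0.2557 + 0.1858i)) → ((0.1808 + 0.1314i), (-0.1808 - 0.1314i))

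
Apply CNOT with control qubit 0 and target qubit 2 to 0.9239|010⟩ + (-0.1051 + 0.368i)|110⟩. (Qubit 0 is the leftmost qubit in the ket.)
0.9239|010⟩ + (-0.1051 + 0.368i)|111⟩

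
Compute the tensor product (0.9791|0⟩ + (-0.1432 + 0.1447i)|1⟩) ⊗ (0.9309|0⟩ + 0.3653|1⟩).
0.9114|00⟩ + 0.3577|01⟩ + (-0.1333 + 0.1347i)|10⟩ + (-0.05231 + 0.05286i)|11⟩

amp(|b₁b₂…⟩) = product of the factor amplitudes for bits b₁, b₂, …; only kets whose every factor amplitude is nonzero survive.
|00⟩: (0.9791)(0.9309) = 0.9114
|01⟩: (0.9791)(0.3653) = 0.3577
|10⟩: (-0.1432 + 0.1447i)(0.9309) = (-0.1333 + 0.1347i)
|11⟩: (-0.1432 + 0.1447i)(0.3653) = (-0.05231 + 0.05286i)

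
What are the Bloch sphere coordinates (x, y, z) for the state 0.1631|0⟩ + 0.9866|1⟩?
(0.3218, 0, -0.9468)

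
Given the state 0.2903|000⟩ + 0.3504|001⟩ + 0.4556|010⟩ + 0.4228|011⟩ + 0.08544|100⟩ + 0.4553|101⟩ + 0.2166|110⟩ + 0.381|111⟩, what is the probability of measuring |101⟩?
0.2073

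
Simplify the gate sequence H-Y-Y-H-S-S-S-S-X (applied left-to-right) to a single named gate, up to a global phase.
X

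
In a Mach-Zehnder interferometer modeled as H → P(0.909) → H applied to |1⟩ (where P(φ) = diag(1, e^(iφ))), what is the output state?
(0.1927 - 0.3944i)|0⟩ + (0.8073 + 0.3944i)|1⟩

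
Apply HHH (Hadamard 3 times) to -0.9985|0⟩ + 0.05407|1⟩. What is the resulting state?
-0.6678|0⟩ - 0.7443|1⟩

H² = I, so H^3 = H: a single Hadamard. With (a, b) = (-0.9985, 0.05407), H gives ((a + b)/√2, (a − b)/√2) = (-0.6678, -0.7443).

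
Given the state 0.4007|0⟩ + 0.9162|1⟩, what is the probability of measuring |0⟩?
0.1606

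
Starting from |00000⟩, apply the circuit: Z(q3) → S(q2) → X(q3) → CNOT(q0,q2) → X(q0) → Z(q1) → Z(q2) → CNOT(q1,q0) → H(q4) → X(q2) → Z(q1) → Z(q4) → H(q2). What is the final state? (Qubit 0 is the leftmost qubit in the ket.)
1/2|10010⟩ - 1/2|10011⟩ - 1/2|10110⟩ + 1/2|10111⟩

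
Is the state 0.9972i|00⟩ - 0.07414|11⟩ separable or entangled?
Entangled

Writing the state as a|00⟩ + b|01⟩ + c|10⟩ + d|11⟩, it is a product state iff ad − bc = 0.
Here (a, b, c, d) = (0.9972i, 0, 0, -0.07414): ad − bc = (0.9972i)(-0.07414) − (0)(0) = -0.07393i ≠ 0, so the state is entangled.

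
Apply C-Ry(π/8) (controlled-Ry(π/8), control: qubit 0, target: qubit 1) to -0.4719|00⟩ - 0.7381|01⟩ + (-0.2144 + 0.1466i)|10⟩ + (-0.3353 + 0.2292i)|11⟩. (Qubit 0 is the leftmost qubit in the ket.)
-0.4719|00⟩ - 0.7381|01⟩ + (-0.1449 + 0.09907i)|10⟩ + (-0.3707 + 0.2534i)|11⟩

C-Ry(π/8) leaves the control-|0⟩ kets |00⟩, |01⟩ unchanged and applies Ry(π/8) to qubit 1 on the control-|1⟩ pair (|10⟩, |11⟩).
Ry(π/8) = [[cos(θ/2), −sin(θ/2)], [sin(θ/2), cos(θ/2)]]; θ = π/8, cos(θ/2) ≈ 0.980785, sin(θ/2) ≈ 0.19509.
With a = amp(|10⟩) = (-0.2144 + 0.1466i) and b = amp(|11⟩) = (-0.3353 + 0.2292i):
new amp(|10⟩) = (0.980785)·a + (-0.19509)·b = (-0.1449 + 0.09907i)
new amp(|11⟩) = (0.19509)·a + (0.980785)·b = (-0.3707 + 0.2534i)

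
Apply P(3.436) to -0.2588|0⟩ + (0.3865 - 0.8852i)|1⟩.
-0.2588|0⟩ + (-0.6267 + 0.735i)|1⟩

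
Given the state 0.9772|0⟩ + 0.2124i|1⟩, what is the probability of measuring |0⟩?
0.9549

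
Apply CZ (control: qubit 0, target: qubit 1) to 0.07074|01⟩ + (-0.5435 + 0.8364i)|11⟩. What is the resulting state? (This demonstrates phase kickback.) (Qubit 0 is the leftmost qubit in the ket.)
0.07074|01⟩ + (0.5435 - 0.8364i)|11⟩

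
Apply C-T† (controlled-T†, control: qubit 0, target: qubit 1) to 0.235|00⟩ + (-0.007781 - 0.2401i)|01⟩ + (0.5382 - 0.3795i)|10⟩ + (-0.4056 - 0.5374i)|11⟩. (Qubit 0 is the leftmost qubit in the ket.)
0.235|00⟩ + (-0.007781 - 0.2401i)|01⟩ + (0.5382 - 0.3795i)|10⟩ + (-0.6668 - 0.0932i)|11⟩

C-T† leaves the control-|0⟩ kets |00⟩, |01⟩ unchanged and applies T† to qubit 1 on the control-|1⟩ pair (|10⟩, |11⟩).
T† = [[1, 0], [0, (1/√2 - (1/√2)i)]].
With a = amp(|10⟩) = (0.5382 - 0.3795i) and b = amp(|11⟩) = (-0.4056 - 0.5374i):
new amp(|10⟩) = (1)·a = (0.5382 - 0.3795i)
new amp(|11⟩) = (1/√2 - (1/√2)i)·b = (-0.6668 - 0.0932i)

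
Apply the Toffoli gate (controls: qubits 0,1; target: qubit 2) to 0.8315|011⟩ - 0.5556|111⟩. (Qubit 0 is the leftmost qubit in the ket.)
0.8315|011⟩ - 0.5556|110⟩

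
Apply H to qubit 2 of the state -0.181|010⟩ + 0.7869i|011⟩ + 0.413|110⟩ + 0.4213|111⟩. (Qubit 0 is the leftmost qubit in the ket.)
(-0.128 + 0.5564i)|010⟩ + (-0.128 - 0.5564i)|011⟩ + 0.5899|110⟩ - 0.005869|111⟩

H on qubit 2 mixes each pair of kets that differ only in qubit 2: amplitudes (a, b) of (|…0…⟩, |…1…⟩) become ((a + b)/√2, (a − b)/√2). Kets absent from the input have amplitude 0.
(|010⟩, |011⟩): (a, b) = (-0.181, 0.7869i) → ((-0.128 + 0.5564i), (-0.128 - 0.5564i))
(|110⟩, |111⟩): (a, b) = (0.413, 0.4213) → (0.5899, -0.005869)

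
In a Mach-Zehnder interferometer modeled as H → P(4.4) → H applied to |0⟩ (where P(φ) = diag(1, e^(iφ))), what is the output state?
(0.3463 - 0.4758i)|0⟩ + (0.6537 + 0.4758i)|1⟩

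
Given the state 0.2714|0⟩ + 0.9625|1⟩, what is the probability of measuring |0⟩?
0.07366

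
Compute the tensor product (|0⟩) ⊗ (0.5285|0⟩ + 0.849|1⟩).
0.5285|00⟩ + 0.849|01⟩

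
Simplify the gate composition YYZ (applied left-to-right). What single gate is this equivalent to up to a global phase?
Z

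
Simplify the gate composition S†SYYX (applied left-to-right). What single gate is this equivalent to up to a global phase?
X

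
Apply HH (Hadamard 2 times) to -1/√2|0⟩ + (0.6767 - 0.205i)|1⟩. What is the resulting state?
-1/√2|0⟩ + (0.6767 - 0.205i)|1⟩

H² = I, so an even number of Hadamards cancels: H^2 = I and the state is unchanged.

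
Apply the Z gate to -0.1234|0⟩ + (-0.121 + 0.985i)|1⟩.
-0.1234|0⟩ + (0.121 - 0.985i)|1⟩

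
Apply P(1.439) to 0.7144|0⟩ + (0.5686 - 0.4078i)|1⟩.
0.7144|0⟩ + (0.479 + 0.5101i)|1⟩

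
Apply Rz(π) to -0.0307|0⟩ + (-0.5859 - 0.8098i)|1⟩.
0.0307i|0⟩ + (0.8098 - 0.5859i)|1⟩

Rz(π) = [[e^(−iθ/2), 0], [0, e^(iθ/2)]] with e^(±iθ/2) = cos(θ/2) ± i·sin(θ/2); θ = π, cos(θ/2) ≈ 0, sin(θ/2) ≈ 1.
With a = amp(|0⟩) = -0.0307 and b = amp(|1⟩) = (-0.5859 - 0.8098i):
new amp(|0⟩) = (-i)·a = 0.0307i
new amp(|1⟩) = (i)·b = (0.8098 - 0.5859i)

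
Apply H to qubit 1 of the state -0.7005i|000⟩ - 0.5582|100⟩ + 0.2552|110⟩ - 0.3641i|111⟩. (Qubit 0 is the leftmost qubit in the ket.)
-0.4953i|000⟩ - 0.4953i|010⟩ - 0.2143|100⟩ - 0.2575i|101⟩ - 0.5752|110⟩ + 0.2575i|111⟩

H on qubit 1 mixes each pair of kets that differ only in qubit 1: amplitudes (a, b) of (|…0…⟩, |…1…⟩) become ((a + b)/√2, (a − b)/√2). Kets absent from the input have amplitude 0.
(|000⟩, |010⟩): (a, b) = (-0.7005i, 0) → (-0.4953i, -0.4953i)
(|100⟩, |110⟩): (a, b) = (-0.5582, 0.2552) → (-0.2143, -0.5752)
(|101⟩, |111⟩): (a, b) = (0, -0.3641i) → (-0.2575i, 0.2575i)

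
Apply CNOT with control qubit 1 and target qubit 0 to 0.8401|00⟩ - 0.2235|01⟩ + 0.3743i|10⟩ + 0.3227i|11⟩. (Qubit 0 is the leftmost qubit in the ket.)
0.8401|00⟩ + 0.3227i|01⟩ + 0.3743i|10⟩ - 0.2235|11⟩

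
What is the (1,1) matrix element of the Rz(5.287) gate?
(-0.8785 + 0.4778i)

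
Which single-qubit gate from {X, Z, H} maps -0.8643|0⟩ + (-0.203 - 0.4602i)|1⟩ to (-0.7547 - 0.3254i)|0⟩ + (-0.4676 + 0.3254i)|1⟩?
H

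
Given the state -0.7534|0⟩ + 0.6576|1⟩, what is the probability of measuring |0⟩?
0.5676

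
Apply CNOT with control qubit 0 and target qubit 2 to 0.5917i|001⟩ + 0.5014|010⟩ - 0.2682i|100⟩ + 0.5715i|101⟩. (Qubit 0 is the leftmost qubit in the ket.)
0.5917i|001⟩ + 0.5014|010⟩ + 0.5715i|100⟩ - 0.2682i|101⟩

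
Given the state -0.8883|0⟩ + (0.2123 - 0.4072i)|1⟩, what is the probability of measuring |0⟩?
0.7891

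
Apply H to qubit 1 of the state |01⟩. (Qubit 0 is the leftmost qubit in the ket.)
1/√2|00⟩ - 1/√2|01⟩

H on qubit 1 mixes each pair of kets that differ only in qubit 1: amplitudes (a, b) of (|…0…⟩, |…1…⟩) become ((a + b)/√2, (a − b)/√2). Kets absent from the input have amplitude 0.
(|00⟩, |01⟩): (a, b) = (0, 1) → (1/√2, -1/√2)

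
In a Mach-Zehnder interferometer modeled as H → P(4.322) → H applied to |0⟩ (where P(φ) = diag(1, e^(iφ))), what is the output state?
(0.3097 - 0.4624i)|0⟩ + (0.6903 + 0.4624i)|1⟩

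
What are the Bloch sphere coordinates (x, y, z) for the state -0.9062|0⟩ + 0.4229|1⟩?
(-0.7665, 0, 0.6424)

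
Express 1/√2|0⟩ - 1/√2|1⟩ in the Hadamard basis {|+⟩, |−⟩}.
|−⟩

With |ψ⟩ = α|0⟩ + β|1⟩, the Hadamard-basis coefficients are ⟨+|ψ⟩ = (α + β)/√2 and ⟨−|ψ⟩ = (α − β)/√2.
Here α = 1/√2, β = -1/√2: (α + β)/√2 = 0, (α − β)/√2 = 1.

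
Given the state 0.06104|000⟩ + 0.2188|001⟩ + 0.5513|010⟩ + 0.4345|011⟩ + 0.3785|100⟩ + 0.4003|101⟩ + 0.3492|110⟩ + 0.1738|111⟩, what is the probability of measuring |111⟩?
0.03021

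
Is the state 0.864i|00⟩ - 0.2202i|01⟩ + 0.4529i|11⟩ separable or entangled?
Entangled

Writing the state as a|00⟩ + b|01⟩ + c|10⟩ + d|11⟩, it is a product state iff ad − bc = 0.
Here (a, b, c, d) = (0.864i, -0.2202i, 0, 0.4529i): ad − bc = (0.864i)(0.4529i) − (-0.2202i)(0) = -0.3913 ≠ 0, so the state is entangled.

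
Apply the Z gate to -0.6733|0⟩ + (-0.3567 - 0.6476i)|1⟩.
-0.6733|0⟩ + (0.3567 + 0.6476i)|1⟩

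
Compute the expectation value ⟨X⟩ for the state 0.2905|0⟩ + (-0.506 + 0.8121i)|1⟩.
-0.294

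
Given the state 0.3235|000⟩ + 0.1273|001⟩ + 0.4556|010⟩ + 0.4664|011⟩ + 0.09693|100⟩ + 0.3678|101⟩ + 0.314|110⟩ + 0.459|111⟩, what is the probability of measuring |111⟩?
0.2107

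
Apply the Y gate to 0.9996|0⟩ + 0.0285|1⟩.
-0.0285i|0⟩ + 0.9996i|1⟩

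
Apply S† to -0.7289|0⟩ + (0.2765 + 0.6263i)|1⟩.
-0.7289|0⟩ + (0.6263 - 0.2765i)|1⟩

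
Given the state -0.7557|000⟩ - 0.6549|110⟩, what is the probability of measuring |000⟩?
0.5711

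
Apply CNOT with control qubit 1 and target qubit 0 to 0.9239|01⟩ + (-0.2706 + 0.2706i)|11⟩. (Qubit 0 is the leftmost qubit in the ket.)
(-0.2706 + 0.2706i)|01⟩ + 0.9239|11⟩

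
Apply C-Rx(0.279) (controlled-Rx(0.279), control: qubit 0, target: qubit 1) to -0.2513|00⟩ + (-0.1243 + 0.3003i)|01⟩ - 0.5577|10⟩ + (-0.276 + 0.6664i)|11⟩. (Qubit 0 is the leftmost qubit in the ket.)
-0.2513|00⟩ + (-0.1243 + 0.3003i)|01⟩ + (-0.4596 + 0.03838i)|10⟩ + (-0.2733 + 0.7375i)|11⟩

C-Rx(0.279) leaves the control-|0⟩ kets |00⟩, |01⟩ unchanged and applies Rx(0.279) to qubit 1 on the control-|1⟩ pair (|10⟩, |11⟩).
Rx(0.279) = [[cos(θ/2), −i·sin(θ/2)], [−i·sin(θ/2), cos(θ/2)]]; θ = 0.279, cos(θ/2) ≈ 0.990286, sin(θ/2) ≈ 0.139048.
With a = amp(|10⟩) = -0.5577 and b = amp(|11⟩) = (-0.276 + 0.6664i):
new amp(|10⟩) = (0.990286)·a + (-0.139048i)·b = (-0.4596 + 0.03838i)
new amp(|11⟩) = (-0.139048i)·a + (0.990286)·b = (-0.2733 + 0.7375i)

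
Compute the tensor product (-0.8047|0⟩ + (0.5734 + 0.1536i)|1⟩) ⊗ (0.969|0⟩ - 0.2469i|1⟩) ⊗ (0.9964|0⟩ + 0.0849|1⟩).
-0.7769|000⟩ - 0.0662|001⟩ + 0.198i|010⟩ + 0.01687i|011⟩ + (0.5536 + 0.1483i)|100⟩ + (0.04717 + 0.01264i)|101⟩ + (0.03779 - 0.1411i)|110⟩ + (0.00322 - 0.01202i)|111⟩

amp(|b₁b₂…⟩) = product of the factor amplitudes for bits b₁, b₂, …; only kets whose every factor amplitude is nonzero survive.
|000⟩: (-0.8047)(0.969)(0.9964) = -0.7769
|001⟩: (-0.8047)(0.969)(0.0849) = -0.0662
|010⟩: (-0.8047)(-0.2469i)(0.9964) = 0.198i
|011⟩: (-0.8047)(-0.2469i)(0.0849) = 0.01687i
|100⟩: (0.5734 + 0.1536i)(0.969)(0.9964) = (0.5536 + 0.1483i)
|101⟩: (0.5734 + 0.1536i)(0.969)(0.0849) = (0.04717 + 0.01264i)
|110⟩: (0.5734 + 0.1536i)(-0.2469i)(0.9964) = (0.03779 - 0.1411i)
|111⟩: (0.5734 + 0.1536i)(-0.2469i)(0.0849) = (0.00322 - 0.01202i)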